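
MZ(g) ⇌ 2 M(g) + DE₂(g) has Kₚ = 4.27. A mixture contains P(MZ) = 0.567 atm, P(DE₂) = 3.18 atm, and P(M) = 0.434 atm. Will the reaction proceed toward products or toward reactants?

Qₚ = P(M)²·P(DE₂) / P(MZ) = (0.434)²·(3.18) / (0.567) = 1.06
Qₚ = 1.06 < Kₚ = 4.27, so the forward reaction proceeds.

toward products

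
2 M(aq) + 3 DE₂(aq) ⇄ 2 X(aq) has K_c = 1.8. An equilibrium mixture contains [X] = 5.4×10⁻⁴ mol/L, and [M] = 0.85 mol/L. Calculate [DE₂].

At equilibrium, K_c = [X]² / ([M]²·[DE₂]³) = 1.8.
(5.4×10⁻⁴)² / ((0.85)²·([DE₂])³) = 1.8
[DE₂]³ = 2.24×10⁻⁷ ⇒ [DE₂] = 0.0061 mol/L

[DE₂] = 0.0061 mol/L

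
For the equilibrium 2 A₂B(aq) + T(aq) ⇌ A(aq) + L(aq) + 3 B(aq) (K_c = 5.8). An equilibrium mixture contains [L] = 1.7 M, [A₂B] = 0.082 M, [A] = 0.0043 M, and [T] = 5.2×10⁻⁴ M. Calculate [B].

At equilibrium, K_c = [A]·[L]·[B]³ / ([A₂B]²·[T]) = 5.8.
(0.0043)·(1.7)·([B])³ / ((0.082)²·(5.2×10⁻⁴)) = 5.8
[B]³ = 0.00277 ⇒ [B] = 0.14 M

[B] = 0.14 M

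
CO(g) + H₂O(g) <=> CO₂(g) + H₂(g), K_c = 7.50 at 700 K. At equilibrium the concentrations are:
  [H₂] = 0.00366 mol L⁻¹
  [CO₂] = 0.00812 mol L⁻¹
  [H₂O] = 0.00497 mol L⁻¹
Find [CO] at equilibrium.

[CO] = 7.97e-4 mol L⁻¹

At equilibrium, K_c = [CO₂]·[H₂] / ([CO]·[H₂O]) = 7.50.
(0.00812)·(0.00366) / (([CO])·(0.00497)) = 7.50
[CO] = 7.97e-4 mol L⁻¹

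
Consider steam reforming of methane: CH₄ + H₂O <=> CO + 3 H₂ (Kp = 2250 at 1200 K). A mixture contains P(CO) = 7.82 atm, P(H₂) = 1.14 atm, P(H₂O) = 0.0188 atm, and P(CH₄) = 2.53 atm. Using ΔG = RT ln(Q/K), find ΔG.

ΔG = -22.2 kJ/mol

Qp = P(CO)·P(H₂)³ / (P(CH₄)·P(H₂O)) = (7.82)·(1.14)³ / ((2.53)·(0.0188)) = 244
ΔG = RT ln(Qp/Kp) = (8.314 J mol⁻¹ K⁻¹)(1200 K) × ln(244/2250)
   = (9.977 kJ/mol)(-2.222) = -22.2 kJ/mol
ΔG < 0, so the forward reaction is spontaneous (proceeds forward).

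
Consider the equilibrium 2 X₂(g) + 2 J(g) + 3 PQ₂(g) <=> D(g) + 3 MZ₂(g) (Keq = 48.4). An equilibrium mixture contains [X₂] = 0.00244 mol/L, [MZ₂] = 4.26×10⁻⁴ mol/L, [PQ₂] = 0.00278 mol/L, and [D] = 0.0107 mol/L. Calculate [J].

[J] = 0.366 mol/L

At equilibrium, Keq = [D]·[MZ₂]³ / ([X₂]²·[J]²·[PQ₂]³) = 48.4.
(0.0107)·(4.26×10⁻⁴)³ / ((0.00244)²·([J])²·(0.00278)³) = 48.4
[J]² = 0.134 ⇒ [J] = 0.366 mol/L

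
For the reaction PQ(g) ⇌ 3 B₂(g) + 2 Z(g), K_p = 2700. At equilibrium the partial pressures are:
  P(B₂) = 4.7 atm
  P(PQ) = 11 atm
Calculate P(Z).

P(Z) = 17 atm

At equilibrium, K_p = P(B₂)³·P(Z)² / P(PQ) = 2700.
(4.7)³·(P(Z))² / (11) = 2700
P(Z)² = 286 ⇒ P(Z) = 17 atm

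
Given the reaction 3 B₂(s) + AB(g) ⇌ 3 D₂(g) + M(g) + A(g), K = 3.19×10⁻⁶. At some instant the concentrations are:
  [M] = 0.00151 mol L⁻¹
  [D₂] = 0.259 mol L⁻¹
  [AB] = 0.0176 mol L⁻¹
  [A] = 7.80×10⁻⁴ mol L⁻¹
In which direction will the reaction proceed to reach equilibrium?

in the forward direction

(B₂ is a pure solid — omitted from Q.)
Q = [D₂]³·[M]·[A] / [AB] = (0.259)³·(0.00151)·(7.80×10⁻⁴) / (0.0176) = 1.16×10⁻⁶
Q = 1.16×10⁻⁶ < K = 3.19×10⁻⁶, so the forward reaction proceeds.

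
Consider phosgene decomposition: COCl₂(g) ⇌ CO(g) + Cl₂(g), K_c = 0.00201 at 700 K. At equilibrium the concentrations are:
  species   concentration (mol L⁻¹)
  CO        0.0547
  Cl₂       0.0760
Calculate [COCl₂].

[COCl₂] = 2.07 mol L⁻¹

At equilibrium, K_c = [CO]·[Cl₂] / [COCl₂] = 0.00201.
(0.0547)·(0.0760) / ([COCl₂]) = 0.00201
[COCl₂] = 2.07 mol L⁻¹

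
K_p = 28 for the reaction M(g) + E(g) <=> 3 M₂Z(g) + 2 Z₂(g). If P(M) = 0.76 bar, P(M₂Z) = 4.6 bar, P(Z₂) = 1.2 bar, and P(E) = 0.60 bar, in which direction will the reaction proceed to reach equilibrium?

toward reactants

Q_p = P(M₂Z)³·P(Z₂)² / (P(M)·P(E)) = (4.6)³·(1.2)² / ((0.76)·(0.60)) = 310
Q_p = 310 > K_p = 28, so the reverse reaction proceeds.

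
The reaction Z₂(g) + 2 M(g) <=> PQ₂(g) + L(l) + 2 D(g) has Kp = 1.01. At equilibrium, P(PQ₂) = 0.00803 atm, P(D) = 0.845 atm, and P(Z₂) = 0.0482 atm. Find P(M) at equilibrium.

P(M) = 0.343 atm

(L is a pure liquid — omitted from Kp.)
At equilibrium, Kp = P(PQ₂)·P(D)² / (P(Z₂)·P(M)²) = 1.01.
(0.00803)·(0.845)² / ((0.0482)·(P(M))²) = 1.01
P(M)² = 0.118 ⇒ P(M) = 0.343 atm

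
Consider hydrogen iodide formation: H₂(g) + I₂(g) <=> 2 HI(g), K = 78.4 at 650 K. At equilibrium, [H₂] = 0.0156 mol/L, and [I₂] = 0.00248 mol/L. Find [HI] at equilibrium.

[HI] = 0.0551 mol/L

At equilibrium, K = [HI]² / ([H₂]·[I₂]) = 78.4.
([HI])² / ((0.0156)·(0.00248)) = 78.4
[HI]² = 0.00303 ⇒ [HI] = 0.0551 mol/L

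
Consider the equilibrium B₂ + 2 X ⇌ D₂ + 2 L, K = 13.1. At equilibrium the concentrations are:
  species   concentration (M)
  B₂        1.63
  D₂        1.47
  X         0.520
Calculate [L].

[L] = 1.98 M

At equilibrium, K = [D₂]·[L]² / ([B₂]·[X]²) = 13.1.
(1.47)·([L])² / ((1.63)·(0.520)²) = 13.1
[L]² = 3.93 ⇒ [L] = 1.98 M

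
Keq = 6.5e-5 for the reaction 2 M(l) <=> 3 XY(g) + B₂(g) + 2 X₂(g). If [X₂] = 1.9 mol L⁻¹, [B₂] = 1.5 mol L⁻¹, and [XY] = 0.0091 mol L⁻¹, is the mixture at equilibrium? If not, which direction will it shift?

(M is a pure liquid — omitted from Q.)
Q = [XY]³·[B₂]·[X₂]² = (0.0091)³·(1.5)·(1.9)² = 4.1e-6
Q = 4.1e-6 < Keq = 6.5e-5: net forward reaction.

no; Q < K, reaction proceeds forward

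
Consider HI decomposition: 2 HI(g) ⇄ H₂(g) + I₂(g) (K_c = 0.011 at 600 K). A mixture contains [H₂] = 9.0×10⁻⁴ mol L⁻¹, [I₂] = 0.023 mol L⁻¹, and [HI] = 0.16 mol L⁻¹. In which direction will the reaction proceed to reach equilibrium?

forward (toward products)

Q_c = [H₂]·[I₂] / [HI]² = (9.0×10⁻⁴)·(0.023) / (0.16)² = 8.1×10⁻⁴
Q_c = 8.1×10⁻⁴ < K_c = 0.011, so the forward reaction proceeds.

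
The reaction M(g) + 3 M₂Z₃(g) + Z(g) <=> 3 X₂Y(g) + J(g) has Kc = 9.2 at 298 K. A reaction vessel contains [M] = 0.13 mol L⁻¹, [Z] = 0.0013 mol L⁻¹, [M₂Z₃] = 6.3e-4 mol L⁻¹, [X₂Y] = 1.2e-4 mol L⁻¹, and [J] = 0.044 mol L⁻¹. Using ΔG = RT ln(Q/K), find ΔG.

Qc = [X₂Y]³·[J] / ([M]·[M₂Z₃]³·[Z]) = (1.2e-4)³·(0.044) / ((0.13)·(6.3e-4)³·(0.0013)) = 1.80
ΔG = RT ln(Qc/Kc) = (8.314 J mol⁻¹ K⁻¹)(298 K) × ln(1.80/9.2)
   = (2.478 kJ/mol)(-1.631) = -4.04 kJ/mol
ΔG < 0, so the forward reaction is spontaneous (proceeds forward).

ΔG = -4.04 kJ/mol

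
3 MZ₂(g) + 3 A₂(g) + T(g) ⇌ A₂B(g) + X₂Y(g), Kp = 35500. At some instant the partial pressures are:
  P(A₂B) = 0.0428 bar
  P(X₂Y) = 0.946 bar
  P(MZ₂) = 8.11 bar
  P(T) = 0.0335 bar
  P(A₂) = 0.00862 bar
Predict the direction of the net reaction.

forward (toward products)

Qp = P(A₂B)·P(X₂Y) / (P(MZ₂)³·P(A₂)³·P(T)) = (0.0428)·(0.946) / ((8.11)³·(0.00862)³·(0.0335)) = 3540
Qp = 3540 < Kp = 35500, so the forward reaction proceeds.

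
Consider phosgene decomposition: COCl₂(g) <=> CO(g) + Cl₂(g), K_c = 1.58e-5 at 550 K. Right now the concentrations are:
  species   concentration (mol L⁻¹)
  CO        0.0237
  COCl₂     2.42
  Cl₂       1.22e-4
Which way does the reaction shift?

in the forward direction

Q_c = [CO]·[Cl₂] / [COCl₂] = (0.0237)·(1.22e-4) / (2.42) = 1.19e-6
Q_c = 1.19e-6 < K_c = 1.58e-5, so the forward reaction proceeds.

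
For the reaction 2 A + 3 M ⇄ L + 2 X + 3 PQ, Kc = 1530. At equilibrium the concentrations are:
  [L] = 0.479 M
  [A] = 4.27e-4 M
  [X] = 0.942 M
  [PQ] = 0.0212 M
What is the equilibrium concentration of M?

At equilibrium, Kc = [L]·[X]²·[PQ]³ / ([A]²·[M]³) = 1530.
(0.479)·(0.942)²·(0.0212)³ / ((4.27e-4)²·([M])³) = 1530
[M]³ = 0.0145 ⇒ [M] = 0.244 M

[M] = 0.244 M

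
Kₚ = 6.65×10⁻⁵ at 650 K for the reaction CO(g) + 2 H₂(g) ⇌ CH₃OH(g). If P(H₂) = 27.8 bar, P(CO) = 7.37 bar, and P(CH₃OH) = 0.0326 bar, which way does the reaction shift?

Qₚ = P(CH₃OH) / (P(CO)·P(H₂)²) = (0.0326) / ((7.37)·(27.8)²) = 5.72×10⁻⁶
Qₚ = 5.72×10⁻⁶ < Kₚ = 6.65×10⁻⁵, so the forward reaction proceeds.

toward products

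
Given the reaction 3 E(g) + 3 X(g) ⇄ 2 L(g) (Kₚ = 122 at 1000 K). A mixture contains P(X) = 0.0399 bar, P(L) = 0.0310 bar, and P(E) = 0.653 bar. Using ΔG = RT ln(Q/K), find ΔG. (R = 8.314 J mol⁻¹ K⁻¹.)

ΔG = -6.73 kJ/mol

Qₚ = P(L)² / (P(E)³·P(X)³) = (0.0310)² / ((0.653)³·(0.0399)³) = 54.3
ΔG = RT ln(Qₚ/Kₚ) = (8.314 J mol⁻¹ K⁻¹)(1000 K) × ln(54.3/122)
   = (8.314 kJ/mol)(-0.8095) = -6.73 kJ/mol
ΔG < 0, so the forward reaction is spontaneous (proceeds forward).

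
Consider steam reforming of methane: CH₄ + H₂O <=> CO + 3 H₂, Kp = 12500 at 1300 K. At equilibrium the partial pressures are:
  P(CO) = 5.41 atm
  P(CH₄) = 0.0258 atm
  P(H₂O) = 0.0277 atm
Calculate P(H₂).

At equilibrium, Kp = P(CO)·P(H₂)³ / (P(CH₄)·P(H₂O)) = 12500.
(5.41)·(P(H₂))³ / ((0.0258)·(0.0277)) = 12500
P(H₂)³ = 1.65 ⇒ P(H₂) = 1.18 atm

P(H₂) = 1.18 atm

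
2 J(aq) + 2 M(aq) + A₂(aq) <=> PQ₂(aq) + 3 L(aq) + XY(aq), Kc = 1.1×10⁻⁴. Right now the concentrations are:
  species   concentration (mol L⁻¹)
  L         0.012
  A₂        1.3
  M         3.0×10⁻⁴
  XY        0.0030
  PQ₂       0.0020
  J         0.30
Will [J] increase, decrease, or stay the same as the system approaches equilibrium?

Qc = [PQ₂]·[L]³·[XY] / ([J]²·[M]²·[A₂]) = (0.0020)·(0.012)³·(0.0030) / ((0.30)²·(3.0×10⁻⁴)²·(1.3)) = 9.8×10⁻⁴
Qc = 9.8×10⁻⁴ > Kc = 1.1×10⁻⁴: net reverse reaction.
J is a reactant, so it increases.

increase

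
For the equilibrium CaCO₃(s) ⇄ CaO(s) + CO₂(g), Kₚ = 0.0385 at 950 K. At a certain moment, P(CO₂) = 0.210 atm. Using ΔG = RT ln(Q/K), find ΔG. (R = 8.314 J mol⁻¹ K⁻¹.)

ΔG = 13.4 kJ/mol

(CaCO₃, CaO are pure solids — omitted from Qₚ.)
Qₚ = P(CO₂) = 0.210
ΔG = RT ln(Qₚ/Kₚ) = (8.314 J mol⁻¹ K⁻¹)(950 K) × ln(0.210/0.0385)
   = (7.898 kJ/mol)(1.696) = 13.4 kJ/mol
ΔG > 0, so the forward reaction is non-spontaneous (proceeds in reverse).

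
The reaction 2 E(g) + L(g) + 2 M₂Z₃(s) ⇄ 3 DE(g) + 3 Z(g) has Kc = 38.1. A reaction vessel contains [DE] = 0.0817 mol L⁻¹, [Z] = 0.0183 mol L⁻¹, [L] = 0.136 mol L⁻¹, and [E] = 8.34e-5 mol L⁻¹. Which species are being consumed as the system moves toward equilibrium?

E, L, M₂Z₃ (reactants)

(M₂Z₃ is a pure solid — omitted from Qc.)
Qc = [DE]³·[Z]³ / ([E]²·[L]) = (0.0817)³·(0.0183)³ / ((8.34e-5)²·(0.136)) = 3.53
Qc = 3.53 < Kc = 38.1: net forward reaction.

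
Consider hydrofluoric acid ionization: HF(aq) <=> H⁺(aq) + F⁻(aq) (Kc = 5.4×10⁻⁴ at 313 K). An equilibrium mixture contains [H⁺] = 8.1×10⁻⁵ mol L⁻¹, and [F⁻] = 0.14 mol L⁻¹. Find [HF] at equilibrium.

[HF] = 0.021 mol L⁻¹

At equilibrium, Kc = [H⁺]·[F⁻] / [HF] = 5.4×10⁻⁴.
(8.1×10⁻⁵)·(0.14) / ([HF]) = 5.4×10⁻⁴
[HF] = 0.0210 = 0.021 mol L⁻¹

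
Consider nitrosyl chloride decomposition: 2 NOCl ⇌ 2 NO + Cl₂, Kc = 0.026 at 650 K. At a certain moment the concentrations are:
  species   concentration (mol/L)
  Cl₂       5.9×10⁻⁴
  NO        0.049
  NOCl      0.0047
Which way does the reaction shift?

in the reverse direction

Qc = [NO]²·[Cl₂] / [NOCl]² = (0.049)²·(5.9×10⁻⁴) / (0.0047)² = 0.064
Qc = 0.064 > Kc = 0.026, so the reverse reaction proceeds.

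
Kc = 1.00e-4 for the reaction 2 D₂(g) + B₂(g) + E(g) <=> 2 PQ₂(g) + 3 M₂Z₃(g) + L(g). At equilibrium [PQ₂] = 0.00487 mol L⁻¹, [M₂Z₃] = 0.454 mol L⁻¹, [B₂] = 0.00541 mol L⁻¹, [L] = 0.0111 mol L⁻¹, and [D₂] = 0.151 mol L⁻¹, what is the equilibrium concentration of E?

[E] = 2.00 mol L⁻¹

At equilibrium, Kc = [PQ₂]²·[M₂Z₃]³·[L] / ([D₂]²·[B₂]·[E]) = 1.00e-4.
(0.00487)²·(0.454)³·(0.0111) / ((0.151)²·(0.00541)·([E])) = 1.00e-4
[E] = 2.00 mol L⁻¹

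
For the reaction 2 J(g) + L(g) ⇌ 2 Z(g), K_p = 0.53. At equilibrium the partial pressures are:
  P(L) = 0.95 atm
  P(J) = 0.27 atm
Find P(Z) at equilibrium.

P(Z) = 0.19 atm

At equilibrium, K_p = P(Z)² / (P(J)²·P(L)) = 0.53.
(P(Z))² / ((0.27)²·(0.95)) = 0.53
P(Z)² = 0.0367 ⇒ P(Z) = 0.19 atm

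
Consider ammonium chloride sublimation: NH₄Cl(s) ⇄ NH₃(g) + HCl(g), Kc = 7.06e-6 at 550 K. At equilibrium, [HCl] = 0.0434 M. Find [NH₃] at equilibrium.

(NH₄Cl is a pure solid — omitted from Kc.)
At equilibrium, Kc = [NH₃]·[HCl] = 7.06e-6.
([NH₃])·(0.0434) = 7.06e-6
[NH₃] = 1.63e-4 M

[NH₃] = 1.63e-4 M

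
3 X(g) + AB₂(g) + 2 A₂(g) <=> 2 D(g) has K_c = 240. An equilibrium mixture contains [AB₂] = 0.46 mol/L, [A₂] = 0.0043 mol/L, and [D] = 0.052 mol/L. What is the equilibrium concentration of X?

[X] = 1.1 mol/L

At equilibrium, K_c = [D]² / ([X]³·[AB₂]·[A₂]²) = 240.
(0.052)² / (([X])³·(0.46)·(0.0043)²) = 240
[X]³ = 1.32 ⇒ [X] = 1.1 mol/L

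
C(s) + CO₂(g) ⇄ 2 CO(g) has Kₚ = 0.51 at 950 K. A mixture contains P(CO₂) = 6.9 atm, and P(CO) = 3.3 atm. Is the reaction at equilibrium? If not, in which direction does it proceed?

in the reverse direction

(C is a pure solid — omitted from Qₚ.)
Qₚ = P(CO)² / P(CO₂) = (3.3)² / (6.9) = 1.6
Qₚ = 1.6 > Kₚ = 0.51, so the reverse reaction proceeds.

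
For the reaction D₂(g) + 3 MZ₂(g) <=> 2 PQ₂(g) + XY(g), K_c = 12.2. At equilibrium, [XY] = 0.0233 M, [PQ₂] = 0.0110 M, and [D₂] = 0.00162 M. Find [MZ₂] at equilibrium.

At equilibrium, K_c = [PQ₂]²·[XY] / ([D₂]·[MZ₂]³) = 12.2.
(0.0110)²·(0.0233) / ((0.00162)·([MZ₂])³) = 12.2
[MZ₂]³ = 1.43e-4 ⇒ [MZ₂] = 0.0523 M

[MZ₂] = 0.0523 M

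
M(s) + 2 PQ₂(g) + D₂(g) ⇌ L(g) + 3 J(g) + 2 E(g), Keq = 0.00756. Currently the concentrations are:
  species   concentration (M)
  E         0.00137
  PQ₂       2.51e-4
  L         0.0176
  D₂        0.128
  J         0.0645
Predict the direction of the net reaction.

(M is a pure solid — omitted from Q.)
Q = [L]·[J]³·[E]² / ([PQ₂]²·[D₂]) = (0.0176)·(0.0645)³·(0.00137)² / ((2.51e-4)²·(0.128)) = 0.00110
Q = 0.00110 < Keq = 0.00756, so the forward reaction proceeds.

in the forward direction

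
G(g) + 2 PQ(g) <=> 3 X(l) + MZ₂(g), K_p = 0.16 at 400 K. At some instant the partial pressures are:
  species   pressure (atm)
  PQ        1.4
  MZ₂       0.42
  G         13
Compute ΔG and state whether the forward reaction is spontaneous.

(X is a pure liquid — omitted from Q_p.)
Q_p = P(MZ₂) / (P(G)·P(PQ)²) = (0.42) / ((13)·(1.4)²) = 0.0165
ΔG = RT ln(Q_p/K_p) = (8.314 J mol⁻¹ K⁻¹)(400 K) × ln(0.0165/0.16)
   = (3.326 kJ/mol)(-2.272) = -7.56 kJ/mol
ΔG < 0, so the forward reaction is spontaneous (proceeds forward).

ΔG = -7.56 kJ/mol; the forward reaction is spontaneous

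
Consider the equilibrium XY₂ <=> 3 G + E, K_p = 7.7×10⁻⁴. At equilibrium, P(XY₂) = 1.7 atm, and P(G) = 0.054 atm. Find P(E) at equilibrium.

P(E) = 8.3 atm

At equilibrium, K_p = P(G)³·P(E) / P(XY₂) = 7.7×10⁻⁴.
(0.054)³·(P(E)) / (1.7) = 7.7×10⁻⁴
P(E) = 8.31 = 8.3 atm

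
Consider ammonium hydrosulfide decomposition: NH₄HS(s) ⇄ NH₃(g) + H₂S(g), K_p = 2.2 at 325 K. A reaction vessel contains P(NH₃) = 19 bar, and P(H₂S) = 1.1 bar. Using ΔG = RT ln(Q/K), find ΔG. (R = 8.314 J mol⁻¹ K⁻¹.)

(NH₄HS is a pure solid — omitted from Q_p.)
Q_p = P(NH₃)·P(H₂S) = (19)·(1.1) = 20.9
ΔG = RT ln(Q_p/K_p) = (8.314 J mol⁻¹ K⁻¹)(325 K) × ln(20.9/2.2)
   = (2.702 kJ/mol)(2.251) = 6.08 kJ/mol
ΔG > 0, so the forward reaction is non-spontaneous (proceeds in reverse).

ΔG = 6.08 kJ/mol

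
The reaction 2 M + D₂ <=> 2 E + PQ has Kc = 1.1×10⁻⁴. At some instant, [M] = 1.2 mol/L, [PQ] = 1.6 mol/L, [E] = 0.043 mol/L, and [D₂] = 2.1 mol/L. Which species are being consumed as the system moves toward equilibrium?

E, PQ (products)

Qc = [E]²·[PQ] / ([M]²·[D₂]) = (0.043)²·(1.6) / ((1.2)²·(2.1)) = 9.8×10⁻⁴
Qc = 9.8×10⁻⁴ > Kc = 1.1×10⁻⁴: net reverse reaction.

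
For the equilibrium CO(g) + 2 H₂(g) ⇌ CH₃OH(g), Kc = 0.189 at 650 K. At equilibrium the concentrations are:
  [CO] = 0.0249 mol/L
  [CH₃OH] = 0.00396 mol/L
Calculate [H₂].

[H₂] = 0.917 mol/L

At equilibrium, Kc = [CH₃OH] / ([CO]·[H₂]²) = 0.189.
(0.00396) / ((0.0249)·([H₂])²) = 0.189
[H₂]² = 0.841 ⇒ [H₂] = 0.917 mol/L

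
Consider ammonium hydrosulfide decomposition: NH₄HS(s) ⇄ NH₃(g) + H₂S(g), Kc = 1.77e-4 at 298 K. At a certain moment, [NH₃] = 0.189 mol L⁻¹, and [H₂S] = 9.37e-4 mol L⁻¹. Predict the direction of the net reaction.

at equilibrium

(NH₄HS is a pure solid — omitted from Qc.)
Qc = [NH₃]·[H₂S] = (0.189)·(9.37e-4) = 1.77e-4
Qc = 1.77e-4 = Kc, so the system is already at equilibrium.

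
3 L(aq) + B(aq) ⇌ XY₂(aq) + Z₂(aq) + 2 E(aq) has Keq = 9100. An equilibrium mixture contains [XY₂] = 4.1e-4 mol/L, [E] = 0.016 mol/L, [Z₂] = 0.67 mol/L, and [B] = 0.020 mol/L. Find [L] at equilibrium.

[L] = 7.3e-4 mol/L

At equilibrium, Keq = [XY₂]·[Z₂]·[E]² / ([L]³·[B]) = 9100.
(4.1e-4)·(0.67)·(0.016)² / (([L])³·(0.020)) = 9100
[L]³ = 3.86e-10 ⇒ [L] = 7.3e-4 mol/L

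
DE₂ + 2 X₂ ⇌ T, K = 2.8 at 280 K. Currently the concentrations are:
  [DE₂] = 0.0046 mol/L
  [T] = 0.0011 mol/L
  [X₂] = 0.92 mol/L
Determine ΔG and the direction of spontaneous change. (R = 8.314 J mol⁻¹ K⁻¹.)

Q = [T] / ([DE₂]·[X₂]²) = (0.0011) / ((0.0046)·(0.92)²) = 0.283
ΔG = RT ln(Q/K) = (8.314 J mol⁻¹ K⁻¹)(280 K) × ln(0.283/2.8)
   = (2.328 kJ/mol)(-2.292) = -5.34 kJ/mol
ΔG < 0, so the forward reaction is spontaneous (proceeds forward).

ΔG = -5.34 kJ/mol; the forward reaction is spontaneous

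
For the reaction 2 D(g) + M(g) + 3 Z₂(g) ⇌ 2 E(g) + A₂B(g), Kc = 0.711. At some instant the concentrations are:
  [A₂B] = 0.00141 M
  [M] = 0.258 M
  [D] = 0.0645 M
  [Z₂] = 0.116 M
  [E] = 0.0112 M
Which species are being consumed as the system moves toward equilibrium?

Qc = [E]²·[A₂B] / ([D]²·[M]·[Z₂]³) = (0.0112)²·(0.00141) / ((0.0645)²·(0.258)·(0.116)³) = 0.106
Qc = 0.106 < Kc = 0.711: net forward reaction.

D, M, Z₂ (reactants)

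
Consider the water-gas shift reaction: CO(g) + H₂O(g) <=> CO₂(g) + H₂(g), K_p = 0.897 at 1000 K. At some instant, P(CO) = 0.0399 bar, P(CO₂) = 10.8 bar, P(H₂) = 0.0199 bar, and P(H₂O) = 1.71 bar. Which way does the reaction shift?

reverse (toward reactants)

Q_p = P(CO₂)·P(H₂) / (P(CO)·P(H₂O)) = (10.8)·(0.0199) / ((0.0399)·(1.71)) = 3.15
Q_p = 3.15 > K_p = 0.897, so the reverse reaction proceeds.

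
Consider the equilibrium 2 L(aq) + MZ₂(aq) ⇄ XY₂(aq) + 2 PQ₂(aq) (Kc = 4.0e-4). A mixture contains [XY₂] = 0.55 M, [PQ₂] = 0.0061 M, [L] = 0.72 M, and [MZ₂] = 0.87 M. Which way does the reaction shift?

to the right

Qc = [XY₂]·[PQ₂]² / ([L]²·[MZ₂]) = (0.55)·(0.0061)² / ((0.72)²·(0.87)) = 4.5e-5
Qc = 4.5e-5 < Kc = 4.0e-4, so the forward reaction proceeds.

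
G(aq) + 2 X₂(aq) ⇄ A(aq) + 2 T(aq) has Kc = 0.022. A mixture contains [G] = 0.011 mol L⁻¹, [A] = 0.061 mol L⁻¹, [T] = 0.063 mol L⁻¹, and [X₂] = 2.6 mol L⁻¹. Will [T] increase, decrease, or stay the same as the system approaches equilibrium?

increase

Qc = [A]·[T]² / ([G]·[X₂]²) = (0.061)·(0.063)² / ((0.011)·(2.6)²) = 0.0033
Qc = 0.0033 < Kc = 0.022: net forward reaction.
T is a product, so it increases.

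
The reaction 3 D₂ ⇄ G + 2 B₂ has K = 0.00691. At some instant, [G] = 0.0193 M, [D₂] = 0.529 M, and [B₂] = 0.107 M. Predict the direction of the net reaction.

forward (toward products)

Q = [G]·[B₂]² / [D₂]³ = (0.0193)·(0.107)² / (0.529)³ = 0.00149
Q = 0.00149 < K = 0.00691, so the forward reaction proceeds.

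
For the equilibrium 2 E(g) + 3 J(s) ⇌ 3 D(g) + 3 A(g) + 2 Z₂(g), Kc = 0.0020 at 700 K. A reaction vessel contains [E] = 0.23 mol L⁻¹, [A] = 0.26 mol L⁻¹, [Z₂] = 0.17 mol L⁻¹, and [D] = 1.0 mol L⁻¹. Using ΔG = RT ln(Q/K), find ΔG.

ΔG = 9.13 kJ/mol

(J is a pure solid — omitted from Qc.)
Qc = [D]³·[A]³·[Z₂]² / [E]² = (1.0)³·(0.26)³·(0.17)² / (0.23)² = 0.00960
ΔG = RT ln(Qc/Kc) = (8.314 J mol⁻¹ K⁻¹)(700 K) × ln(0.00960/0.0020)
   = (5.820 kJ/mol)(1.569) = 9.13 kJ/mol
ΔG > 0, so the forward reaction is non-spontaneous (proceeds in reverse).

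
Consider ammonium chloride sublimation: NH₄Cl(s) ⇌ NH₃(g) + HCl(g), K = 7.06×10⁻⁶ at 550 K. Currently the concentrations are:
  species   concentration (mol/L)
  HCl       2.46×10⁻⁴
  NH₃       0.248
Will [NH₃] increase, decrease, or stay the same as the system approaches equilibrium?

decrease

(NH₄Cl is a pure solid — omitted from Q.)
Q = [NH₃]·[HCl] = (0.248)·(2.46×10⁻⁴) = 6.10×10⁻⁵
Q = 6.10×10⁻⁵ > K = 7.06×10⁻⁶: net reverse reaction.
NH₃ is a product, so it decreases.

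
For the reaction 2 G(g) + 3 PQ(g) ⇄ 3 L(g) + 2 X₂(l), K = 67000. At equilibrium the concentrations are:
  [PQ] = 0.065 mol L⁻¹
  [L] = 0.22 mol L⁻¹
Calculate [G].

[G] = 0.024 mol L⁻¹

(X₂ is a pure liquid — omitted from K.)
At equilibrium, K = [L]³ / ([G]²·[PQ]³) = 67000.
(0.22)³ / (([G])²·(0.065)³) = 67000
[G]² = 5.79×10⁻⁴ ⇒ [G] = 0.024 mol L⁻¹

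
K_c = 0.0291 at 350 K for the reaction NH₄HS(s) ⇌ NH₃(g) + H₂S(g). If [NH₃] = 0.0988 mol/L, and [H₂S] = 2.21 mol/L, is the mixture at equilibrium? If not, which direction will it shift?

no; Q > K, reaction proceeds in reverse

(NH₄HS is a pure solid — omitted from Q_c.)
Q_c = [NH₃]·[H₂S] = (0.0988)·(2.21) = 0.218
Q_c = 0.218 > K_c = 0.0291: net reverse reaction.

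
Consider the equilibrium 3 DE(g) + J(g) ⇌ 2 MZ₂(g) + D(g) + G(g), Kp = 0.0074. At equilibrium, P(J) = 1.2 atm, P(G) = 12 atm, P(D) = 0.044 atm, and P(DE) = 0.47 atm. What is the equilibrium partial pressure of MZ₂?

P(MZ₂) = 0.042 atm

At equilibrium, Kp = P(MZ₂)²·P(D)·P(G) / (P(DE)³·P(J)) = 0.0074.
(P(MZ₂))²·(0.044)·(12) / ((0.47)³·(1.2)) = 0.0074
P(MZ₂)² = 0.00175 ⇒ P(MZ₂) = 0.042 atm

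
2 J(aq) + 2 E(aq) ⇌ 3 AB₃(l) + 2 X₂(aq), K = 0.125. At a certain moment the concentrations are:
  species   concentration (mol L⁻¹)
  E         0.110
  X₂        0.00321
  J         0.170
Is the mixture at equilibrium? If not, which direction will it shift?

(AB₃ is a pure liquid — omitted from Q.)
Q = [X₂]² / ([J]²·[E]²) = (0.00321)² / ((0.170)²·(0.110)²) = 0.0295
Q = 0.0295 < K = 0.125: net forward reaction.

no; Q < K, reaction proceeds forward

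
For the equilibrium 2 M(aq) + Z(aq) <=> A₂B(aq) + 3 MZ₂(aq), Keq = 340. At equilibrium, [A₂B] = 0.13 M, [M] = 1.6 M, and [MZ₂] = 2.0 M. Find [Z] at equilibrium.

At equilibrium, Keq = [A₂B]·[MZ₂]³ / ([M]²·[Z]) = 340.
(0.13)·(2.0)³ / ((1.6)²·([Z])) = 340
[Z] = 0.00119 = 0.0012 M

[Z] = 0.0012 M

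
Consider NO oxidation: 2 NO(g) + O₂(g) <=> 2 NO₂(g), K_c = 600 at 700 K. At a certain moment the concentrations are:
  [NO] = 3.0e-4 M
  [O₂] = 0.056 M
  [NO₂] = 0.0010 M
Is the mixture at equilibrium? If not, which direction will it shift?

Q_c = [NO₂]² / ([NO]²·[O₂]) = (0.0010)² / ((3.0e-4)²·(0.056)) = 200
Q_c = 200 < K_c = 600: net forward reaction.

no; Q < K, reaction proceeds forward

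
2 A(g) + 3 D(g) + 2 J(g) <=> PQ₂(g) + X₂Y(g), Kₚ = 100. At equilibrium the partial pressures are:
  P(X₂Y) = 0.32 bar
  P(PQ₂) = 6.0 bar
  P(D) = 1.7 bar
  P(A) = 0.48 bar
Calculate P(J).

P(J) = 0.13 bar

At equilibrium, Kₚ = P(PQ₂)·P(X₂Y) / (P(A)²·P(D)³·P(J)²) = 100.
(6.0)·(0.32) / ((0.48)²·(1.7)³·(P(J))²) = 100
P(J)² = 0.0170 ⇒ P(J) = 0.13 bar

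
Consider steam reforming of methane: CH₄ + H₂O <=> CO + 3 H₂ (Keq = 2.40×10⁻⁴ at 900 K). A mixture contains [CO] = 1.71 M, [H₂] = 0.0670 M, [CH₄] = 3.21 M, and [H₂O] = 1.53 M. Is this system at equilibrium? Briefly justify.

Q = [CO]·[H₂]³ / ([CH₄]·[H₂O]) = (1.71)·(0.0670)³ / ((3.21)·(1.53)) = 1.05×10⁻⁴
Q = 1.05×10⁻⁴ < Keq = 2.40×10⁻⁴: net forward reaction.

no; Q < K, reaction proceeds forward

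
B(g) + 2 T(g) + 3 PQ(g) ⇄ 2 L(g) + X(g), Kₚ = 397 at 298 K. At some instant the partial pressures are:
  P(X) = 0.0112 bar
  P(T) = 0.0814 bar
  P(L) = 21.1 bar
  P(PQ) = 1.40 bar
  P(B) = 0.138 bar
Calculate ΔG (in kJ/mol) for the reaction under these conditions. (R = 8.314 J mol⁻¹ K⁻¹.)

Qₚ = P(L)²·P(X) / (P(B)·P(T)²·P(PQ)³) = (21.1)²·(0.0112) / ((0.138)·(0.0814)²·(1.40)³) = 1990
ΔG = RT ln(Qₚ/Kₚ) = (8.314 J mol⁻¹ K⁻¹)(298 K) × ln(1990/397)
   = (2.478 kJ/mol)(1.612) = 3.99 kJ/mol
ΔG > 0, so the forward reaction is non-spontaneous (proceeds in reverse).

ΔG = 3.99 kJ/mol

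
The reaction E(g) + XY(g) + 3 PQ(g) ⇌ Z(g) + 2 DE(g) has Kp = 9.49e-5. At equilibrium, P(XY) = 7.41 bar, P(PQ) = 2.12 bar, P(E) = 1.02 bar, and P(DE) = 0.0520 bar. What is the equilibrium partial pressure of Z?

At equilibrium, Kp = P(Z)·P(DE)² / (P(E)·P(XY)·P(PQ)³) = 9.49e-5.
(P(Z))·(0.0520)² / ((1.02)·(7.41)·(2.12)³) = 9.49e-5
P(Z) = 2.53 bar

P(Z) = 2.53 bar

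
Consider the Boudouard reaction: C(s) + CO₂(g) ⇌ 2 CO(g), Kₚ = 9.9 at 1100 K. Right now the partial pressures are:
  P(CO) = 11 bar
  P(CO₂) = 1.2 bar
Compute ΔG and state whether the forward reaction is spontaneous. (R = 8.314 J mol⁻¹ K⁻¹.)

ΔG = 21.2 kJ/mol; the forward reaction is non-spontaneous

(C is a pure solid — omitted from Qₚ.)
Qₚ = P(CO)² / P(CO₂) = (11)² / (1.2) = 101
ΔG = RT ln(Qₚ/Kₚ) = (8.314 J mol⁻¹ K⁻¹)(1100 K) × ln(101/9.9)
   = (9.145 kJ/mol)(2.323) = 21.2 kJ/mol
ΔG > 0, so the forward reaction is non-spontaneous (proceeds in reverse).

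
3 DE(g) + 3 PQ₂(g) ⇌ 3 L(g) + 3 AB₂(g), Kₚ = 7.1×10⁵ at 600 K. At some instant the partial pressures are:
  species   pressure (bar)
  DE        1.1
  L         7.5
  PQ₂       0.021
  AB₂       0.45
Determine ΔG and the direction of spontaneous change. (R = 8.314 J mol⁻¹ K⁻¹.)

ΔG = 7.38 kJ/mol; the forward reaction is non-spontaneous

Qₚ = P(L)³·P(AB₂)³ / (P(DE)³·P(PQ₂)³) = (7.5)³·(0.45)³ / ((1.1)³·(0.021)³) = 3.12×10⁶
ΔG = RT ln(Qₚ/Kₚ) = (8.314 J mol⁻¹ K⁻¹)(600 K) × ln(3.12×10⁶/7.1×10⁵)
   = (4.988 kJ/mol)(1.480) = 7.38 kJ/mol
ΔG > 0, so the forward reaction is non-spontaneous (proceeds in reverse).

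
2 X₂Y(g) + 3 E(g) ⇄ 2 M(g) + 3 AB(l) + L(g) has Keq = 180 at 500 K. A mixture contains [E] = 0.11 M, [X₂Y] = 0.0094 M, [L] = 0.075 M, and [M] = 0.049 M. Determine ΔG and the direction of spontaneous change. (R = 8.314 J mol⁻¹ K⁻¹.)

ΔG = 8.90 kJ/mol; the forward reaction is non-spontaneous

(AB is a pure liquid — omitted from Q.)
Q = [M]²·[L] / ([X₂Y]²·[E]³) = (0.049)²·(0.075) / ((0.0094)²·(0.11)³) = 1530
ΔG = RT ln(Q/Keq) = (8.314 J mol⁻¹ K⁻¹)(500 K) × ln(1530/180)
   = (4.157 kJ/mol)(2.140) = 8.90 kJ/mol
ΔG > 0, so the forward reaction is non-spontaneous (proceeds in reverse).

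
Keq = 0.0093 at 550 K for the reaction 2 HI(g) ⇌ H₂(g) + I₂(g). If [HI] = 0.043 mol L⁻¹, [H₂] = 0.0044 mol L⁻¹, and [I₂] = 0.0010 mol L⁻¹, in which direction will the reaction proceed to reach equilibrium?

to the right

Q = [H₂]·[I₂] / [HI]² = (0.0044)·(0.0010) / (0.043)² = 0.0024
Q = 0.0024 < Keq = 0.0093, so the forward reaction proceeds.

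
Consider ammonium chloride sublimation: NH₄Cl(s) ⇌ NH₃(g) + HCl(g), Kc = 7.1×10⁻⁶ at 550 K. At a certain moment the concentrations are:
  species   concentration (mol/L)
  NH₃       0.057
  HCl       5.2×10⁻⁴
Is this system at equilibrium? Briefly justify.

no; Q > K, reaction proceeds in reverse

(NH₄Cl is a pure solid — omitted from Qc.)
Qc = [NH₃]·[HCl] = (0.057)·(5.2×10⁻⁴) = 3.0×10⁻⁵
Qc = 3.0×10⁻⁵ > Kc = 7.1×10⁻⁶: net reverse reaction.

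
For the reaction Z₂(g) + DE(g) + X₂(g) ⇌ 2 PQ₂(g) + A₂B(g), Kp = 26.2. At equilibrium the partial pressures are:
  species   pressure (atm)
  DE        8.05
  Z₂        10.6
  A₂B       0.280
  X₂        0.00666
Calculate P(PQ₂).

P(PQ₂) = 7.29 atm

At equilibrium, Kp = P(PQ₂)²·P(A₂B) / (P(Z₂)·P(DE)·P(X₂)) = 26.2.
(P(PQ₂))²·(0.280) / ((10.6)·(8.05)·(0.00666)) = 26.2
P(PQ₂)² = 53.2 ⇒ P(PQ₂) = 7.29 atm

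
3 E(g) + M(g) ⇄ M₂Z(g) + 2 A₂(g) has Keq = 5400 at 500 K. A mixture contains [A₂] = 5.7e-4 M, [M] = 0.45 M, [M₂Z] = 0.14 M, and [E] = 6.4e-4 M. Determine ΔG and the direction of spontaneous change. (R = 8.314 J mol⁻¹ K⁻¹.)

ΔG = -11.0 kJ/mol; the forward reaction is spontaneous

Q = [M₂Z]·[A₂]² / ([E]³·[M]) = (0.14)·(5.7e-4)² / ((6.4e-4)³·(0.45)) = 386
ΔG = RT ln(Q/Keq) = (8.314 J mol⁻¹ K⁻¹)(500 K) × ln(386/5400)
   = (4.157 kJ/mol)(-2.638) = -11.0 kJ/mol
ΔG < 0, so the forward reaction is spontaneous (proceeds forward).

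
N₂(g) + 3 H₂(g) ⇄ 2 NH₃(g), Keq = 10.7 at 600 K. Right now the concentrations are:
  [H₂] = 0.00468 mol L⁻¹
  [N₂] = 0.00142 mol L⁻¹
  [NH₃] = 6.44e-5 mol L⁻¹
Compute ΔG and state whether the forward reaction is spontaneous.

ΔG = 4.89 kJ/mol; the forward reaction is non-spontaneous

Q = [NH₃]² / ([N₂]·[H₂]³) = (6.44e-5)² / ((0.00142)·(0.00468)³) = 28.5
ΔG = RT ln(Q/Keq) = (8.314 J mol⁻¹ K⁻¹)(600 K) × ln(28.5/10.7)
   = (4.988 kJ/mol)(0.9797) = 4.89 kJ/mol
ΔG > 0, so the forward reaction is non-spontaneous (proceeds in reverse).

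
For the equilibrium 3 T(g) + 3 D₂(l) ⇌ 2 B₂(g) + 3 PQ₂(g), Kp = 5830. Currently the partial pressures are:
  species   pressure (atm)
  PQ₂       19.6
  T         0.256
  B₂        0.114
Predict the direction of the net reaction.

(D₂ is a pure liquid — omitted from Qp.)
Qp = P(B₂)²·P(PQ₂)³ / P(T)³ = (0.114)²·(19.6)³ / (0.256)³ = 5830
Qp = 5830 = Kp, so the system is already at equilibrium.

no net change (already at equilibrium)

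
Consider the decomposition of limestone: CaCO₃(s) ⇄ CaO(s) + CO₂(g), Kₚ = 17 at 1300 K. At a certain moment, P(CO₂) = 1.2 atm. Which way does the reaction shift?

(CaCO₃, CaO are pure solids — omitted from Qₚ.)
Qₚ = P(CO₂) = 1.2
Qₚ = 1.2 < Kₚ = 17, so the forward reaction proceeds.

to the right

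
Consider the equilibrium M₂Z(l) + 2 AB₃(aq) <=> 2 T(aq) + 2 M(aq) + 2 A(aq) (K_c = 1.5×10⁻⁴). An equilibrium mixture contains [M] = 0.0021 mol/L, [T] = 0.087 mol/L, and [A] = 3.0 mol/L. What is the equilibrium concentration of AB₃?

(M₂Z is a pure liquid — omitted from K_c.)
At equilibrium, K_c = [T]²·[M]²·[A]² / [AB₃]² = 1.5×10⁻⁴.
(0.087)²·(0.0021)²·(3.0)² / ([AB₃])² = 1.5×10⁻⁴
[AB₃]² = 0.00200 ⇒ [AB₃] = 0.045 mol/L

[AB₃] = 0.045 mol/L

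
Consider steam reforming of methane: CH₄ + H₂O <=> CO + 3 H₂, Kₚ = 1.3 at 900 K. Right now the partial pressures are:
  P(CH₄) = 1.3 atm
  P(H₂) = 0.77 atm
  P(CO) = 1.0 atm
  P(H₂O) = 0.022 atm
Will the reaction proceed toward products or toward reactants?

Qₚ = P(CO)·P(H₂)³ / (P(CH₄)·P(H₂O)) = (1.0)·(0.77)³ / ((1.3)·(0.022)) = 16
Qₚ = 16 > Kₚ = 1.3, so the reverse reaction proceeds.

in the reverse direction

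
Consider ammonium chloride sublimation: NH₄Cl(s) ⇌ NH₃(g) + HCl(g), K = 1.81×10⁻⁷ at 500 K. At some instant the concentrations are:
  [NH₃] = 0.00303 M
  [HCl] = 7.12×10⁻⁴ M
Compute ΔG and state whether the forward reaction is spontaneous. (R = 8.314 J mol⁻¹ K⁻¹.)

ΔG = 10.3 kJ/mol; the forward reaction is non-spontaneous

(NH₄Cl is a pure solid — omitted from Q.)
Q = [NH₃]·[HCl] = (0.00303)·(7.12×10⁻⁴) = 2.16×10⁻⁶
ΔG = RT ln(Q/K) = (8.314 J mol⁻¹ K⁻¹)(500 K) × ln(2.16×10⁻⁶/1.81×10⁻⁷)
   = (4.157 kJ/mol)(2.479) = 10.3 kJ/mol
ΔG > 0, so the forward reaction is non-spontaneous (proceeds in reverse).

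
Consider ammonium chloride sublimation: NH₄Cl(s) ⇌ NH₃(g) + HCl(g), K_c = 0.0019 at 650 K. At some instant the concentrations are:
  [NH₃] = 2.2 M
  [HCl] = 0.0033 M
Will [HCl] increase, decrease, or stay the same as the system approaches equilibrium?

(NH₄Cl is a pure solid — omitted from Q_c.)
Q_c = [NH₃]·[HCl] = (2.2)·(0.0033) = 0.0073
Q_c = 0.0073 > K_c = 0.0019: net reverse reaction.
HCl is a product, so it decreases.

decrease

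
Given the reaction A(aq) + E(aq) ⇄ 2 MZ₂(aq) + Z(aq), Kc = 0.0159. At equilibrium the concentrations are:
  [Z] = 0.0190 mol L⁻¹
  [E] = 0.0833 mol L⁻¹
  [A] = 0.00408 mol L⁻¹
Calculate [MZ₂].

[MZ₂] = 0.0169 mol L⁻¹

At equilibrium, Kc = [MZ₂]²·[Z] / ([A]·[E]) = 0.0159.
([MZ₂])²·(0.0190) / ((0.00408)·(0.0833)) = 0.0159
[MZ₂]² = 2.84×10⁻⁴ ⇒ [MZ₂] = 0.0169 mol L⁻¹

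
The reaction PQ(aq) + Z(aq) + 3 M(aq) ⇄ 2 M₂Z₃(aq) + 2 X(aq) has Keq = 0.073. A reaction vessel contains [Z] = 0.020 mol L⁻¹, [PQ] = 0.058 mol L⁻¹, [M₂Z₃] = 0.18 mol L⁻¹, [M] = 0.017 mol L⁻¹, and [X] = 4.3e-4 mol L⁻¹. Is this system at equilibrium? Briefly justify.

no; Q > K, reaction proceeds in reverse

Q = [M₂Z₃]²·[X]² / ([PQ]·[Z]·[M]³) = (0.18)²·(4.3e-4)² / ((0.058)·(0.020)·(0.017)³) = 1.1
Q = 1.1 > Keq = 0.073: net reverse reaction.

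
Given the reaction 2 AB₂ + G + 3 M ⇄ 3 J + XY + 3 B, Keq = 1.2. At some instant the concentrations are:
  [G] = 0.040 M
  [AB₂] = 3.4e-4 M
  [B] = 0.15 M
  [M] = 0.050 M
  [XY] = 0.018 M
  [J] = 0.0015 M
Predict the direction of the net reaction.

Q = [J]³·[XY]·[B]³ / ([AB₂]²·[G]·[M]³) = (0.0015)³·(0.018)·(0.15)³ / ((3.4e-4)²·(0.040)·(0.050)³) = 0.35
Q = 0.35 < Keq = 1.2, so the forward reaction proceeds.

toward products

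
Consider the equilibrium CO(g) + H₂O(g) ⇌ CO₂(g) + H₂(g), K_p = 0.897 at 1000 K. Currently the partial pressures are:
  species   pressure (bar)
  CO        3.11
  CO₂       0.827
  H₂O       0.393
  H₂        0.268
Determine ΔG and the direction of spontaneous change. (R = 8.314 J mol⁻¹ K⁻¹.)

ΔG = -13.3 kJ/mol; the forward reaction is spontaneous

Q_p = P(CO₂)·P(H₂) / (P(CO)·P(H₂O)) = (0.827)·(0.268) / ((3.11)·(0.393)) = 0.181
ΔG = RT ln(Q_p/K_p) = (8.314 J mol⁻¹ K⁻¹)(1000 K) × ln(0.181/0.897)
   = (8.314 kJ/mol)(-1.601) = -13.3 kJ/mol
ΔG < 0, so the forward reaction is spontaneous (proceeds forward).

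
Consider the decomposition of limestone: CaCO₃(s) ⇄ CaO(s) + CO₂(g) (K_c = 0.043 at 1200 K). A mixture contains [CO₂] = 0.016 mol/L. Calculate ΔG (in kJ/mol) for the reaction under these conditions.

ΔG = -9.86 kJ/mol

(CaCO₃, CaO are pure solids — omitted from Q_c.)
Q_c = [CO₂] = 0.0160
ΔG = RT ln(Q_c/K_c) = (8.314 J mol⁻¹ K⁻¹)(1200 K) × ln(0.0160/0.043)
   = (9.977 kJ/mol)(-0.9886) = -9.86 kJ/mol
ΔG < 0, so the forward reaction is spontaneous (proceeds forward).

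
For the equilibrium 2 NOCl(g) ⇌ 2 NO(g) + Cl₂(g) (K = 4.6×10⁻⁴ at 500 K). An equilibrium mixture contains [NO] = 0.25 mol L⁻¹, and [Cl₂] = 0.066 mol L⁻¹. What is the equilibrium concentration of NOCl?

At equilibrium, K = [NO]²·[Cl₂] / [NOCl]² = 4.6×10⁻⁴.
(0.25)²·(0.066) / ([NOCl])² = 4.6×10⁻⁴
[NOCl]² = 8.97 ⇒ [NOCl] = 3.0 mol L⁻¹

[NOCl] = 3.0 mol L⁻¹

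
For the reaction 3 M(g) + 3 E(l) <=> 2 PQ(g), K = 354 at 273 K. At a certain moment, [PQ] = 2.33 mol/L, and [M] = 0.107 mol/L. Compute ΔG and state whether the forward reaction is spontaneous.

(E is a pure liquid — omitted from Q.)
Q = [PQ]² / [M]³ = (2.33)² / (0.107)³ = 4430
ΔG = RT ln(Q/K) = (8.314 J mol⁻¹ K⁻¹)(273 K) × ln(4430/354)
   = (2.270 kJ/mol)(2.527) = 5.74 kJ/mol
ΔG > 0, so the forward reaction is non-spontaneous (proceeds in reverse).

ΔG = 5.74 kJ/mol; the forward reaction is non-spontaneous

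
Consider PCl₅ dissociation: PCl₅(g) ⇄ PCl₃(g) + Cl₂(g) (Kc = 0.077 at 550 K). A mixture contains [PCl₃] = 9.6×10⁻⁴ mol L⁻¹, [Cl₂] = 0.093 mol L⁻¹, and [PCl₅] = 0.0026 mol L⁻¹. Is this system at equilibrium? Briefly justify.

no; Q < K, reaction proceeds forward

Qc = [PCl₃]·[Cl₂] / [PCl₅] = (9.6×10⁻⁴)·(0.093) / (0.0026) = 0.034
Qc = 0.034 < Kc = 0.077: net forward reaction.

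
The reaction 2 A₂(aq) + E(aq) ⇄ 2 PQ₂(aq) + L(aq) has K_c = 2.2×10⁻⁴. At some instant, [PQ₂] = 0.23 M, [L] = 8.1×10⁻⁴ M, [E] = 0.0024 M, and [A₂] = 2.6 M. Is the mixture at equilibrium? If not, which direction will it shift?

Q_c = [PQ₂]²·[L] / ([A₂]²·[E]) = (0.23)²·(8.1×10⁻⁴) / ((2.6)²·(0.0024)) = 0.0026
Q_c = 0.0026 > K_c = 2.2×10⁻⁴: net reverse reaction.

no; Q > K, reaction proceeds in reverse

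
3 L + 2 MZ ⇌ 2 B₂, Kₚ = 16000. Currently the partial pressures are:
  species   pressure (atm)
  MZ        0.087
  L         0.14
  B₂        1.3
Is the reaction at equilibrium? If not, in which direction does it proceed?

in the reverse direction

Qₚ = P(B₂)² / (P(L)³·P(MZ)²) = (1.3)² / ((0.14)³·(0.087)²) = 81000
Qₚ = 81000 > Kₚ = 16000, so the reverse reaction proceeds.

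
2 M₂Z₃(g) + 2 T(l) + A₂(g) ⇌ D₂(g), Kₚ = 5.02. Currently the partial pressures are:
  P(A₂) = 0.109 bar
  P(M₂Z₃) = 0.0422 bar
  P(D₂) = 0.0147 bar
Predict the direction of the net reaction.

to the left

(T is a pure liquid — omitted from Qₚ.)
Qₚ = P(D₂) / (P(M₂Z₃)²·P(A₂)) = (0.0147) / ((0.0422)²·(0.109)) = 75.7
Qₚ = 75.7 > Kₚ = 5.02, so the reverse reaction proceeds.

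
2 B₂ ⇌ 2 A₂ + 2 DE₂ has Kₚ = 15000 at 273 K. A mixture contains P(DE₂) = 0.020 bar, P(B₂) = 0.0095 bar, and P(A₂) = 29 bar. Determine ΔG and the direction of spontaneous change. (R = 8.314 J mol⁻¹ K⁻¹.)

ΔG = -3.16 kJ/mol; the forward reaction is spontaneous

Qₚ = P(A₂)²·P(DE₂)² / P(B₂)² = (29)²·(0.020)² / (0.0095)² = 3730
ΔG = RT ln(Qₚ/Kₚ) = (8.314 J mol⁻¹ K⁻¹)(273 K) × ln(3730/15000)
   = (2.270 kJ/mol)(-1.392) = -3.16 kJ/mol
ΔG < 0, so the forward reaction is spontaneous (proceeds forward).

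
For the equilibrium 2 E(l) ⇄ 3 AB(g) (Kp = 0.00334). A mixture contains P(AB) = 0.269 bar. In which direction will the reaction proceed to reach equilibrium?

toward reactants

(E is a pure liquid — omitted from Qp.)
Qp = P(AB)³ = (0.269)³ = 0.0195
Qp = 0.0195 > Kp = 0.00334, so the reverse reaction proceeds.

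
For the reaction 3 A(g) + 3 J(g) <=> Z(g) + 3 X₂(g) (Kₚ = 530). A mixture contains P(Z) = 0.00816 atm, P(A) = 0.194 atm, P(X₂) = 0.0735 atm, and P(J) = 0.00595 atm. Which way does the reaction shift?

in the reverse direction

Qₚ = P(Z)·P(X₂)³ / (P(A)³·P(J)³) = (0.00816)·(0.0735)³ / ((0.194)³·(0.00595)³) = 2110
Qₚ = 2110 > Kₚ = 530, so the reverse reaction proceeds.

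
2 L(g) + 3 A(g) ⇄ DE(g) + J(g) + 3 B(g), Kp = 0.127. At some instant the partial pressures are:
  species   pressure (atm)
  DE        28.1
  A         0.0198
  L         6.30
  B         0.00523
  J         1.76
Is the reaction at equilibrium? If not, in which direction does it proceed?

toward products

Qp = P(DE)·P(J)·P(B)³ / (P(L)²·P(A)³) = (28.1)·(1.76)·(0.00523)³ / ((6.30)²·(0.0198)³) = 0.0230
Qp = 0.0230 < Kp = 0.127, so the forward reaction proceeds.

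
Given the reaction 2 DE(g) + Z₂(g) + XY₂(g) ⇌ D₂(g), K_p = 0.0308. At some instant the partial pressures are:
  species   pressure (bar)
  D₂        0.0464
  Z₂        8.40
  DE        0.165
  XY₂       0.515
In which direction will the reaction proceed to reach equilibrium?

reverse (toward reactants)

Q_p = P(D₂) / (P(DE)²·P(Z₂)·P(XY₂)) = (0.0464) / ((0.165)²·(8.40)·(0.515)) = 0.394
Q_p = 0.394 > K_p = 0.0308, so the reverse reaction proceeds.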